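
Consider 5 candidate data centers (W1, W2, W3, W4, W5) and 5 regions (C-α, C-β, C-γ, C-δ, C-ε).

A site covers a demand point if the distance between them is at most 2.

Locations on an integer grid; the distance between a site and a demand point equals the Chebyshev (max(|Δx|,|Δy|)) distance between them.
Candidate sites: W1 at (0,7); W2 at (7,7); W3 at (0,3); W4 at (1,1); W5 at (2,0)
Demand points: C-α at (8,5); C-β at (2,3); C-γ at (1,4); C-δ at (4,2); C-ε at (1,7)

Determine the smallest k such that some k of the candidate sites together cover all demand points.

4

Coverage sets (demand points within 2 of each site):
  W1: {C-ε}
  W2: {C-α}
  W3: {C-β, C-γ}
  W4: {C-β}
  W5: {C-δ}
No 3 sites suffice: every size-3 union leaves at least one demand point uncovered.
But {W1, W2, W3, W5} covers everything, so the minimum is 4.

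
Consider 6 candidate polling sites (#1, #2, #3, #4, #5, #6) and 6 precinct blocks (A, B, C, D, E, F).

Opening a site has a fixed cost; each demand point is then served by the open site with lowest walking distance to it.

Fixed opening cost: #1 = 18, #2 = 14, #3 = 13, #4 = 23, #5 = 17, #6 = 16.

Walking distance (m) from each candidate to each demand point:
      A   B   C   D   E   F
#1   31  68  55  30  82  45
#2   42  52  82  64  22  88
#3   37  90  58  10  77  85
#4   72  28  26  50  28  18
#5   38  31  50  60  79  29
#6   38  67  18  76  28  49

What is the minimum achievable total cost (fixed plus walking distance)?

183

Open {#3, #4}: assign each demand point to its cheapest open site.
  A→#3 37, B→#4 28, C→#4 26, D→#3 10, E→#4 28, F→#4 18
  walking distance 147, fixed 36 → total 183.
Compare {#2, #3, #4}: walking distance 141 + fixed 50 = 191.
Compare {#3, #4, #6}: walking distance 139 + fixed 52 = 191.
Compare {#1, #3, #4}: walking distance 141 + fixed 54 = 195.
All other subsets cost ≥ 191. Minimum total cost: 183.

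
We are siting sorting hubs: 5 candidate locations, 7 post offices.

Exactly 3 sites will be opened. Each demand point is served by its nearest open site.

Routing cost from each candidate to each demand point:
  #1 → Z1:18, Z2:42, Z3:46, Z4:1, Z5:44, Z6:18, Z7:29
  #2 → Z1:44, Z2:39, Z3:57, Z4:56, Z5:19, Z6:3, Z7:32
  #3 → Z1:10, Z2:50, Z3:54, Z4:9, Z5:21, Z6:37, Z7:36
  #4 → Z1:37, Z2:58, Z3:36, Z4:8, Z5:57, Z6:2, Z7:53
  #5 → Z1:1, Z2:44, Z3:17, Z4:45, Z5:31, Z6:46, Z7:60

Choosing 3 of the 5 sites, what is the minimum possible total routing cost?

109

Open {#1, #2, #5}.
  Z1→#5 1, Z2→#2 39, Z3→#5 17, Z4→#1 1, Z5→#2 19, Z6→#2 3, Z7→#1 29  ⇒ total 109.
Compare {#2, #4, #5}: total 118.
Compare {#2, #3, #5}: total 120.
No size-3 selection does better; minimum is 109.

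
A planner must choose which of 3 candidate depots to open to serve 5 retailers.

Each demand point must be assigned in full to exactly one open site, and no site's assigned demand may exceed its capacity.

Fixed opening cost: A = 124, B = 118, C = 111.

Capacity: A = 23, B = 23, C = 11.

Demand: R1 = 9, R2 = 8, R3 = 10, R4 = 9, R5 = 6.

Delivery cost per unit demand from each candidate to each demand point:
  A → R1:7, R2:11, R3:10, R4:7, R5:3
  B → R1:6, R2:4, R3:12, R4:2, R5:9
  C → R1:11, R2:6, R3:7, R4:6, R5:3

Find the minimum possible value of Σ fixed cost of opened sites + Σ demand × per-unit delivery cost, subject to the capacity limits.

Open {A, B}; cheapest assignment that respects the capacities:
  A (cap 23, load 19): R1, R3 — cost 9×7 + 10×10 = 163
  B (cap 23, load 23): R2, R4, R5 — cost 8×4 + 9×2 + 6×9 = 104
  Shipping 267, fixed 242 → total 509.
  Any other capacity-feasible assignment to {A, B} ships for at least 267.
Compare {A, B, C}: its best feasible assignment gives total 554.
Every other set of open sites that can feasibly serve all demand totals ≥ 554 even under its best assignment. Minimum: 509.

509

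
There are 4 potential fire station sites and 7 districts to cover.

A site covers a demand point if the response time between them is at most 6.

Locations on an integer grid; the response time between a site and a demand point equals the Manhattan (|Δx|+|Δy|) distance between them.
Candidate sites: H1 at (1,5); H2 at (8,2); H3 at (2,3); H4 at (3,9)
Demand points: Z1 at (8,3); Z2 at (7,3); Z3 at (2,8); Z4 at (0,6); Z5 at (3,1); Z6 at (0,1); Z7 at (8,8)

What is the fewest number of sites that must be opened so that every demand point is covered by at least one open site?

2

Coverage sets (demand points within 6 of each site):
  H1: {Z3, Z4, Z5, Z6}
  H2: {Z1, Z2, Z5, Z7}
  H3: {Z1, Z2, Z3, Z4, Z5, Z6}
  H4: {Z3, Z4, Z7}
No single site covers all 7 demand points.
But {H1, H2} covers everything, so the minimum is 2.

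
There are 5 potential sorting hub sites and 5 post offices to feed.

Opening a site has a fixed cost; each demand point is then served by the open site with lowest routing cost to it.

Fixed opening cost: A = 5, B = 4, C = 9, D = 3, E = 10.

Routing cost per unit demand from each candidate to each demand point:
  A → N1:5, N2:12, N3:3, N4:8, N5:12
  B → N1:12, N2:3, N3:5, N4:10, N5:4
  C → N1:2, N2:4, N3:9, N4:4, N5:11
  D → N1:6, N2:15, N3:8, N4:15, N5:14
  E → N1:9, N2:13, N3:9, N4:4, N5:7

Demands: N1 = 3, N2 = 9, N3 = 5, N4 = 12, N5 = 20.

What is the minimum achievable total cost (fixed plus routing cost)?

Open {A, B, C}: assign each demand point to its cheapest open site.
  N1→C 3×2=6, N2→B 9×3=27, N3→A 5×3=15, N4→C 12×4=48, N5→B 20×4=80
  routing cost 176, fixed 18 → total 194.
Compare {A, B, C, D}: routing cost 176 + fixed 21 = 197.
Compare {B, C}: routing cost 186 + fixed 13 = 199.
Compare {B, C, D}: routing cost 186 + fixed 16 = 202.
All other subsets cost ≥ 197. Minimum total cost: 194.

194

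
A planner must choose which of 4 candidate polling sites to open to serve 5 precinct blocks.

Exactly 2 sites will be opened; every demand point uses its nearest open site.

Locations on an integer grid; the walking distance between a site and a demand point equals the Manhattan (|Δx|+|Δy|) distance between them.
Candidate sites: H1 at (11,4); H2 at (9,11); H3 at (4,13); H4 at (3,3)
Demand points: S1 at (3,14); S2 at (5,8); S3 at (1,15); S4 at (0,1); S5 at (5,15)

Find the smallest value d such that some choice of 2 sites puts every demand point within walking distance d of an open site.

Open {H3, H4}.
  Farthest demand point is S2 at walking distance 6 (to H3); all others are ≤ 6.
With {H2, H4} the worst case is 12.
With {H1, H2} the worst case is 14.
No size-2 selection achieves below 6.

6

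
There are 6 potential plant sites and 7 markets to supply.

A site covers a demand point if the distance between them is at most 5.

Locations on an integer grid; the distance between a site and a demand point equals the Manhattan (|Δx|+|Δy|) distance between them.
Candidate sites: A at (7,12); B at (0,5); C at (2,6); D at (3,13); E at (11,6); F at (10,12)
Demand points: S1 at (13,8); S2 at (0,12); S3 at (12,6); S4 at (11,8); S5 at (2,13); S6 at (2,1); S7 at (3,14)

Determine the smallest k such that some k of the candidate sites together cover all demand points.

Coverage sets (demand points within 5 of each site):
  A: {}
  B: {}
  C: {S6}
  D: {S2, S5, S7}
  E: {S1, S3, S4}
  F: {S4}
No 2 sites suffice: every size-2 union leaves at least one demand point uncovered.
But {C, D, E} covers everything, so the minimum is 3.

3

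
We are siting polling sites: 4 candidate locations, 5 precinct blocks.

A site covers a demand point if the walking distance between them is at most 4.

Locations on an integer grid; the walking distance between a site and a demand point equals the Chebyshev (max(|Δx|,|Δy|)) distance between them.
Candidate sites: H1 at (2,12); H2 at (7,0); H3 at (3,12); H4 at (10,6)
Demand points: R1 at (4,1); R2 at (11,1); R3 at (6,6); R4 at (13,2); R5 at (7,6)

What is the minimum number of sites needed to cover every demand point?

2

Coverage sets (demand points within 4 of each site):
  H1: {}
  H2: {R1, R2}
  H3: {}
  H4: {R3, R4, R5}
No single site covers all 5 demand points.
But {H2, H4} covers everything, so the minimum is 2.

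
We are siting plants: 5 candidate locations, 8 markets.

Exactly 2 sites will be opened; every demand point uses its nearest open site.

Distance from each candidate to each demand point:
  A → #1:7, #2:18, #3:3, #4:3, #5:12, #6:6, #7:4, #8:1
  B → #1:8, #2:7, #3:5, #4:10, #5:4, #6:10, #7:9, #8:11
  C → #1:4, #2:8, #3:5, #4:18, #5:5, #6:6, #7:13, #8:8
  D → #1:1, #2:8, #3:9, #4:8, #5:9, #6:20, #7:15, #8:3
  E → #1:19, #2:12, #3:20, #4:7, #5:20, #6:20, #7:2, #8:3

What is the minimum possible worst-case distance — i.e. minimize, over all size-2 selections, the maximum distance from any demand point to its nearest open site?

7

Open {A, B}.
  Farthest demand point is #1 at distance 7 (to A); all others are ≤ 7.
With {A, C} the worst case is 8.
With {C, E} the worst case is 8.
No size-2 selection achieves below 7.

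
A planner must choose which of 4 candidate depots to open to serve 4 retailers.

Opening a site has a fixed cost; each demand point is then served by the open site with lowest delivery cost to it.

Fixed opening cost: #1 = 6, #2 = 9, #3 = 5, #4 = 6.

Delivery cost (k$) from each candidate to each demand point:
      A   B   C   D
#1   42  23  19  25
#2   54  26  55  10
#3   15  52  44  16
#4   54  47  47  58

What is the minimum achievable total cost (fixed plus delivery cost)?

Open {#1, #3}: assign each demand point to its cheapest open site.
  A→#3 15, B→#1 23, C→#1 19, D→#3 16
  delivery cost 73, fixed 11 → total 84.
Compare {#1, #2, #3}: delivery cost 67 + fixed 20 = 87.
Compare {#1, #3, #4}: delivery cost 73 + fixed 17 = 90.
Compare {#1, #2, #3, #4}: delivery cost 67 + fixed 26 = 93.
All other subsets cost ≥ 87. Minimum total cost: 84.

84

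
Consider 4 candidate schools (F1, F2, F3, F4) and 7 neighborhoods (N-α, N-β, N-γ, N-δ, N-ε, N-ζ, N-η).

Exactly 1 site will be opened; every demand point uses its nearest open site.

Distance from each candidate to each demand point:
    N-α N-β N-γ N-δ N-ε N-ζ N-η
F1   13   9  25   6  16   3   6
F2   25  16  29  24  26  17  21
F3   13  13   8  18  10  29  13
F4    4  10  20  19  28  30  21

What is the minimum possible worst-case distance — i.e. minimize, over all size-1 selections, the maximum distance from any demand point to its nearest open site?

Open {F1}.
  Farthest demand point is N-γ at distance 25 (to F1); all others are ≤ 25.
With {F2} the worst case is 29.
With {F3} the worst case is 29.
No size-1 selection achieves below 25.

25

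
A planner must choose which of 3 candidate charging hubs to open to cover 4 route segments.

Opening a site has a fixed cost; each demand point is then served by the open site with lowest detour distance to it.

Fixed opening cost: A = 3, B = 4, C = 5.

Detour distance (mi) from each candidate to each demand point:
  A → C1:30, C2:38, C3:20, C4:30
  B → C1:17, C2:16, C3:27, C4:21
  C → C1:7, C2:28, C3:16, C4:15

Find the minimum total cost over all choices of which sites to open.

Open {B, C}: assign each demand point to its cheapest open site.
  C1→C 7, C2→B 16, C3→C 16, C4→C 15
  detour distance 54, fixed 9 → total 63.
Compare {A, B, C}: detour distance 54 + fixed 12 = 66.
Compare {C}: detour distance 66 + fixed 5 = 71.
Compare {A, C}: detour distance 66 + fixed 8 = 74.
All other subsets cost ≥ 66. Minimum total cost: 63.

63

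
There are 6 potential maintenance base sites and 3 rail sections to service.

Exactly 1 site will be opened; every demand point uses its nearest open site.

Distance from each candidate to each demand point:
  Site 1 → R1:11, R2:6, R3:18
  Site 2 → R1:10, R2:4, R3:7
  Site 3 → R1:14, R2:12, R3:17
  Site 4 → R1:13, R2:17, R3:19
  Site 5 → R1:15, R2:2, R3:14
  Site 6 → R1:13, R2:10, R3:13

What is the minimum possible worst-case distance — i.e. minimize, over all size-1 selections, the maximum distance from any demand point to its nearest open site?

Open {Site 2}.
  Farthest demand point is R1 at distance 10 (to Site 2); all others are ≤ 10.
With {Site 6} the worst case is 13.
With {Site 5} the worst case is 15.
No size-1 selection achieves below 10.

10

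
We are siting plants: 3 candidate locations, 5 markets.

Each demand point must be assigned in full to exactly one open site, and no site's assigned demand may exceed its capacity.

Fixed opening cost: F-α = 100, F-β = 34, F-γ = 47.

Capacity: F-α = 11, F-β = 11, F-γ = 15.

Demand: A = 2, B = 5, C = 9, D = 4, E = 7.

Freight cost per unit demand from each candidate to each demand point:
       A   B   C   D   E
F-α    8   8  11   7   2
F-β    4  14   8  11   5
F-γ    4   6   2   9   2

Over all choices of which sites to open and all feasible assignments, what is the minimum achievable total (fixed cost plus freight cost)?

279

Open {F-α, F-β, F-γ}; cheapest assignment that respects the capacities:
  F-α (cap 11, load 11): D, E — cost 4×7 + 7×2 = 42
  F-β (cap 11, load 2): A — cost 2×4 = 8
  F-γ (cap 15, load 14): B, C — cost 5×6 + 9×2 = 48
  Shipping 98, fixed 181 → total 279.
  Any other capacity-feasible assignment to {F-α, F-β, F-γ} ships for at least 98.
Total demand is 27 and no other set of sites has combined capacity ≥ 27, so {F-α, F-β, F-γ} is the only feasible choice of open sites. Minimum: 279.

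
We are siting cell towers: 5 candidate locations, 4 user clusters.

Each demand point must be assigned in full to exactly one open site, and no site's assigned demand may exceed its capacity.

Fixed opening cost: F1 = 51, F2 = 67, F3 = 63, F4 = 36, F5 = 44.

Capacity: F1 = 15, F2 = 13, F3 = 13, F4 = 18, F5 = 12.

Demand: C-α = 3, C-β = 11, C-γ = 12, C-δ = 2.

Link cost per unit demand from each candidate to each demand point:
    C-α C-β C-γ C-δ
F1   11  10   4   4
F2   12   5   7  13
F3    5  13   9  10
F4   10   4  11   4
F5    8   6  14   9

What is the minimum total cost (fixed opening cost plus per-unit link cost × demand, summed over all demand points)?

217

Open {F1, F4}; cheapest assignment that respects the capacities:
  F1 (cap 15, load 14): C-γ, C-δ — cost 12×4 + 2×4 = 56
  F4 (cap 18, load 14): C-α, C-β — cost 3×10 + 11×4 = 74
  Shipping 130, fixed 87 → total 217.
  Any other capacity-feasible assignment to {F1, F4} ships for at least 130.
Compare {F1, F4, F5}: its best feasible assignment gives total 255.
Compare {F1, F3, F4}: its best feasible assignment gives total 265.
Every other set of open sites that can feasibly serve all demand totals ≥ 255 even under its best assignment. Minimum: 217.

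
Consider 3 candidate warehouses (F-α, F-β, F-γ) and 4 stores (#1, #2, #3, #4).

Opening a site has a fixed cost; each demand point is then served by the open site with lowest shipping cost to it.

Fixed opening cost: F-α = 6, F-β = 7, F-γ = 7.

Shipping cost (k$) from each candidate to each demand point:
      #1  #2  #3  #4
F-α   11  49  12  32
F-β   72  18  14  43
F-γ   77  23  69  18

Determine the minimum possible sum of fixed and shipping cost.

77

Open {F-α, F-γ}: assign each demand point to its cheapest open site.
  #1→F-α 11, #2→F-γ 23, #3→F-α 12, #4→F-γ 18
  shipping cost 64, fixed 13 → total 77.
Compare {F-α, F-β, F-γ}: shipping cost 59 + fixed 20 = 79.
Compare {F-α, F-β}: shipping cost 73 + fixed 13 = 86.
Compare {F-α}: shipping cost 104 + fixed 6 = 110.
All other subsets cost ≥ 79. Minimum total cost: 77.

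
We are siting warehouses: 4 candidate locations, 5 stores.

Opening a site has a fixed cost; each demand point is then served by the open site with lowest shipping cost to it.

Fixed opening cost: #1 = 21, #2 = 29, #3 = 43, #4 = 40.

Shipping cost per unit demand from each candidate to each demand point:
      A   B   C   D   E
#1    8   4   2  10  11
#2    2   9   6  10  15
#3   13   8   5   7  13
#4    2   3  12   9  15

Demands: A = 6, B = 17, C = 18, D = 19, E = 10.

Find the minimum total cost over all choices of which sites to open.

Open {#1, #4}: assign each demand point to its cheapest open site.
  A→#4 6×2=12, B→#4 17×3=51, C→#1 18×2=36, D→#4 19×9=171, E→#1 10×11=110
  shipping cost 380, fixed 61 → total 441.
Compare {#1, #3, #4}: shipping cost 342 + fixed 104 = 446.
Compare {#1, #2, #3}: shipping cost 359 + fixed 93 = 452.
Compare {#1, #3}: shipping cost 395 + fixed 64 = 459.
All other subsets cost ≥ 446. Minimum total cost: 441.

441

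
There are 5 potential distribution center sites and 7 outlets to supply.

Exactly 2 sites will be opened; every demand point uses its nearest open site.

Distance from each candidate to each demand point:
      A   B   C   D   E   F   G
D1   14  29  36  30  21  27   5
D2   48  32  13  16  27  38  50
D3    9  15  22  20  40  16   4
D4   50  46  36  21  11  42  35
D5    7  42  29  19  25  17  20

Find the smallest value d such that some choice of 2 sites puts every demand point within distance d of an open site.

22

Open {D1, D3}.
  Farthest demand point is C at distance 22 (to D3); all others are ≤ 22.
With {D3, D4} the worst case is 22.
With {D3, D5} the worst case is 25.
No size-2 selection achieves below 22.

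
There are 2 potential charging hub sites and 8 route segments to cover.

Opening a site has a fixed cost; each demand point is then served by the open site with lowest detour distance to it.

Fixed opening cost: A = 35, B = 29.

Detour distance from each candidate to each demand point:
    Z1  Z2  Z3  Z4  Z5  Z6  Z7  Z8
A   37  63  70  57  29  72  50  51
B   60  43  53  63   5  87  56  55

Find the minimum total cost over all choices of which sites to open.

432

Open {A, B}: assign each demand point to its cheapest open site.
  Z1→A 37, Z2→B 43, Z3→B 53, Z4→A 57, Z5→B 5, Z6→A 72, Z7→A 50, Z8→A 51
  detour distance 368, fixed 64 → total 432.
Compare {B}: detour distance 422 + fixed 29 = 451.
Compare {A}: detour distance 429 + fixed 35 = 464.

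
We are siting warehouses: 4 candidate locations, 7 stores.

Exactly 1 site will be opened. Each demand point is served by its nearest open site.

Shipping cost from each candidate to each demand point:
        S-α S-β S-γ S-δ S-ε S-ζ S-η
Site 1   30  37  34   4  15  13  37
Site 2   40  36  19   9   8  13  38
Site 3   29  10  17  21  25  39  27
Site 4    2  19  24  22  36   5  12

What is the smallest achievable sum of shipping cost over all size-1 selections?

120

Open {Site 4}.
  S-α→Site 4 2, S-β→Site 4 19, S-γ→Site 4 24, S-δ→Site 4 22, S-ε→Site 4 36, S-ζ→Site 4 5, S-η→Site 4 12  ⇒ total 120.
Compare {Site 2}: total 163.
Compare {Site 3}: total 168.
No size-1 selection does better; minimum is 120.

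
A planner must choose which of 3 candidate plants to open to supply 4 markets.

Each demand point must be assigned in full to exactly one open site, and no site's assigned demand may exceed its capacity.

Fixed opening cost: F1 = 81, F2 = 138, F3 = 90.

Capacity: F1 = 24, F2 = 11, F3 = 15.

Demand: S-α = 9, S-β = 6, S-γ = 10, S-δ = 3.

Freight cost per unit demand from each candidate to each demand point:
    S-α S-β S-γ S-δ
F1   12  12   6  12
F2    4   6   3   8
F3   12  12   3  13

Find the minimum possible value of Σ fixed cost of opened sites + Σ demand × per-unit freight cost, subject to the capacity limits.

Open {F1, F3}; cheapest assignment that respects the capacities:
  F1 (cap 24, load 18): S-α, S-β, S-δ — cost 9×12 + 6×12 + 3×12 = 216
  F3 (cap 15, load 10): S-γ — cost 10×3 = 30
  Shipping 246, fixed 171 → total 417.
  Any other capacity-feasible assignment to {F1, F3} ships for at least 246.
Compare {F1, F2}: its best feasible assignment gives total 423.
Compare {F1, F2, F3}: its best feasible assignment gives total 483.
Every other set of open sites that can feasibly serve all demand totals ≥ 423 even under its best assignment. Minimum: 417.

417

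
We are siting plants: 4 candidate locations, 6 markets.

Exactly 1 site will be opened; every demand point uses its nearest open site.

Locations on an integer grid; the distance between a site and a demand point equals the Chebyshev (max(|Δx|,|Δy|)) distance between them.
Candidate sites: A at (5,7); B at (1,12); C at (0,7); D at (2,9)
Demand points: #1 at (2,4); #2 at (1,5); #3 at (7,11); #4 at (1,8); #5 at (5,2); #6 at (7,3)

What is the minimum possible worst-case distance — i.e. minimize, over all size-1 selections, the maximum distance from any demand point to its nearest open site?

5

Open {A}.
  Farthest demand point is #5 at distance 5 (to A); all others are ≤ 5.
With {C} the worst case is 7.
With {D} the worst case is 7.
No size-1 selection achieves below 5.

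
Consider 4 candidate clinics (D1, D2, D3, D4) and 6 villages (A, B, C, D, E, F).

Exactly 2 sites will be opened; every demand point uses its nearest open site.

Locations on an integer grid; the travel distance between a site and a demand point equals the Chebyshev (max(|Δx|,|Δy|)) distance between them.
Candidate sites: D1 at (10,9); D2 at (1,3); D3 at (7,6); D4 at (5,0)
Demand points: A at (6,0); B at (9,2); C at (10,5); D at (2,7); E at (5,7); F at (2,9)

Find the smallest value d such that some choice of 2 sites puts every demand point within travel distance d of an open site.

5

Open {D2, D3}.
  Farthest demand point is A at travel distance 5 (to D2); all others are ≤ 5.
With {D3, D4} the worst case is 5.
With {D1, D3} the worst case is 6.
No size-2 selection achieves below 5.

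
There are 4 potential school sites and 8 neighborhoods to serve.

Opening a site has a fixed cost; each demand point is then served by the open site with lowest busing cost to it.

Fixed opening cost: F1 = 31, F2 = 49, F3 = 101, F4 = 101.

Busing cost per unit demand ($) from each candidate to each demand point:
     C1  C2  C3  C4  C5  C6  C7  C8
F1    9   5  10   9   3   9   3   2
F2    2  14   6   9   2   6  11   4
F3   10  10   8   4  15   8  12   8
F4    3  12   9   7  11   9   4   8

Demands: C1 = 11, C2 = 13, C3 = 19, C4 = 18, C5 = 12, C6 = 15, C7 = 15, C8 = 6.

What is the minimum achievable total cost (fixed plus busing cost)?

Open {F1, F2}: assign each demand point to its cheapest open site.
  C1→F2 11×2=22, C2→F1 13×5=65, C3→F2 19×6=114, C4→F1 18×9=162, C5→F2 12×2=24, C6→F2 15×6=90, C7→F1 15×3=45, C8→F1 6×2=12
  busing cost 534, fixed 80 → total 614.
Compare {F1, F2, F3}: busing cost 444 + fixed 181 = 625.
Compare {F1, F2, F4}: busing cost 498 + fixed 181 = 679.
Compare {F1, F2, F3, F4}: busing cost 444 + fixed 282 = 726.
All other subsets cost ≥ 625. Minimum total cost: 614.

614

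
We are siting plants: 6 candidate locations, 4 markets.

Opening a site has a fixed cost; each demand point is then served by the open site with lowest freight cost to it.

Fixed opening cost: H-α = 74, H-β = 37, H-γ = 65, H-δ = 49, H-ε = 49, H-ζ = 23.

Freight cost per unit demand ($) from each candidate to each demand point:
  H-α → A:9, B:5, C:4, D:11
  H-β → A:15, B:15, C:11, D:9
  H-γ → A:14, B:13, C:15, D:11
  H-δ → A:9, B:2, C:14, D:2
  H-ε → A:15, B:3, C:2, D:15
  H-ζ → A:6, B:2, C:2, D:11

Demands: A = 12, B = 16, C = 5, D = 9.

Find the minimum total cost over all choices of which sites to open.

204

Open {H-δ, H-ζ}: assign each demand point to its cheapest open site.
  A→H-ζ 12×6=72, B→H-δ 16×2=32, C→H-ζ 5×2=10, D→H-δ 9×2=18
  freight cost 132, fixed 72 → total 204.
Compare {H-ζ}: freight cost 213 + fixed 23 = 236.
Compare {H-β, H-δ, H-ζ}: freight cost 132 + fixed 109 = 241.
Compare {H-δ, H-ε, H-ζ}: freight cost 132 + fixed 121 = 253.
All other subsets cost ≥ 236. Minimum total cost: 204.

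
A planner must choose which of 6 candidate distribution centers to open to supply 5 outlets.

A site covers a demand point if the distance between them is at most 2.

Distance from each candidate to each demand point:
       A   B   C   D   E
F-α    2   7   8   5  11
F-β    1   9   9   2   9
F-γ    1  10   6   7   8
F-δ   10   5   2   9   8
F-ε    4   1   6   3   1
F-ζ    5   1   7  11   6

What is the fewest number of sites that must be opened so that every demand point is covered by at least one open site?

Coverage sets (demand points within 2 of each site):
  F-α: {A}
  F-β: {A, D}
  F-γ: {A}
  F-δ: {C}
  F-ε: {B, E}
  F-ζ: {B}
No 2 sites suffice: every size-2 union leaves at least one demand point uncovered.
But {F-β, F-δ, F-ε} covers everything, so the minimum is 3.

3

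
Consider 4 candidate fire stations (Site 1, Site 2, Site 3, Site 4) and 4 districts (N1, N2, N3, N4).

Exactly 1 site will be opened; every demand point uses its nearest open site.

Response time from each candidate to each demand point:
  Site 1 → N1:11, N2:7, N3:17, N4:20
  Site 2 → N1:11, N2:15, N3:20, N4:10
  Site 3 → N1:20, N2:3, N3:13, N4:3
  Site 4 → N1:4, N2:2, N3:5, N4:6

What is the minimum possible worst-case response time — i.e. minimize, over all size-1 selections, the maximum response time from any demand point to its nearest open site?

6

Open {Site 4}.
  Farthest demand point is N4 at response time 6 (to Site 4); all others are ≤ 6.
With {Site 1} the worst case is 20.
With {Site 2} the worst case is 20.
No size-1 selection achieves below 6.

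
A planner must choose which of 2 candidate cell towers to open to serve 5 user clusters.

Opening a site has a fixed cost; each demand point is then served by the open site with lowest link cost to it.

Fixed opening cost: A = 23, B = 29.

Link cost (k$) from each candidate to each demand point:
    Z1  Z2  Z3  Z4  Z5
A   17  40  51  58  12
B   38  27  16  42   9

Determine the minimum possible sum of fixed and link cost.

161

Open {B}: assign each demand point to its cheapest open site.
  Z1→B 38, Z2→B 27, Z3→B 16, Z4→B 42, Z5→B 9
  link cost 132, fixed 29 → total 161.
Compare {A, B}: link cost 111 + fixed 52 = 163.
Compare {A}: link cost 178 + fixed 23 = 201.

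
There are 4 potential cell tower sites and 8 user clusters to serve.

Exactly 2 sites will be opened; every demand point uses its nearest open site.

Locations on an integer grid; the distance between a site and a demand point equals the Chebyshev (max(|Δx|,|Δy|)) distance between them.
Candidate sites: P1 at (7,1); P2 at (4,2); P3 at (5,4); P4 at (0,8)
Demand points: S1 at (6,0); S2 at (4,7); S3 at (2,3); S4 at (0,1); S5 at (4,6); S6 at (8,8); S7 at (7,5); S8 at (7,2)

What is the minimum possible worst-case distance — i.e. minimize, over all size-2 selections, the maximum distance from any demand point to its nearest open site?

4

Open {P2, P3}.
  Farthest demand point is S4 at distance 4 (to P2); all others are ≤ 4.
With {P1, P3} the worst case is 5.
With {P3, P4} the worst case is 5.
No size-2 selection achieves below 4.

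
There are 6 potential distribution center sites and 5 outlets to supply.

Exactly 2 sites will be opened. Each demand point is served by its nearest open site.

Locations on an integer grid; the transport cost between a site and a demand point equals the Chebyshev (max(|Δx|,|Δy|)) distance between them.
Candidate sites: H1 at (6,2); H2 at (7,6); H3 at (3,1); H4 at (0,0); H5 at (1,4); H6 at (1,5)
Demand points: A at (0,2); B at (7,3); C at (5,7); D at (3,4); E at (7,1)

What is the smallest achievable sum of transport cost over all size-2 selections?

10

Open {H1, H5}.
  A→H5 2, B→H1 1, C→H5 4, D→H5 2, E→H1 1  ⇒ total 10.
Compare {H1, H6}: total 11.
Compare {H1, H4}: total 12.
No size-2 selection does better; minimum is 10.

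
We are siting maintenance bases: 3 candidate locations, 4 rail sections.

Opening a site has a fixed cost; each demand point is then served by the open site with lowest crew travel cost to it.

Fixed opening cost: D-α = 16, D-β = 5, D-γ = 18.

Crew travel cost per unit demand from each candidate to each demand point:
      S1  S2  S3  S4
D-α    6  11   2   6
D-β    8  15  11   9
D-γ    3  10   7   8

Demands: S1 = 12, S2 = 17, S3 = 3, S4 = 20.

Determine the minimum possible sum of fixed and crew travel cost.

366

Open {D-α, D-γ}: assign each demand point to its cheapest open site.
  S1→D-γ 12×3=36, S2→D-γ 17×10=170, S3→D-α 3×2=6, S4→D-α 20×6=120
  crew travel cost 332, fixed 34 → total 366.
Compare {D-α, D-β, D-γ}: crew travel cost 332 + fixed 39 = 371.
Compare {D-α}: crew travel cost 385 + fixed 16 = 401.
Compare {D-γ}: crew travel cost 387 + fixed 18 = 405.
All other subsets cost ≥ 371. Minimum total cost: 366.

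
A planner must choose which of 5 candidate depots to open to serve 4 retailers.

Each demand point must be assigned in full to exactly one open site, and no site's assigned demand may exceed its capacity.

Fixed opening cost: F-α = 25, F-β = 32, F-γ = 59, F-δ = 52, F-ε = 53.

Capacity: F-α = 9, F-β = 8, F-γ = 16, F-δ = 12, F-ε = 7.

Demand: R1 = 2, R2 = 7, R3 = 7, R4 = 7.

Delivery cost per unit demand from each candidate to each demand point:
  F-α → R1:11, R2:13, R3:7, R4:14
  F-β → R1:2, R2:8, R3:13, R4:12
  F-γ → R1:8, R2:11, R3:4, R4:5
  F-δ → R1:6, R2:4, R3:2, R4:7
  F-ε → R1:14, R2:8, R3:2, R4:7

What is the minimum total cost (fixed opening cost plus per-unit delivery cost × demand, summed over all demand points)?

214

Open {F-γ, F-δ}; cheapest assignment that respects the capacities:
  F-γ (cap 16, load 14): R3, R4 — cost 7×4 + 7×5 = 63
  F-δ (cap 12, load 9): R1, R2 — cost 2×6 + 7×4 = 40
  Shipping 103, fixed 111 → total 214.
  Any other capacity-feasible assignment to {F-γ, F-δ} ships for at least 103.
Compare {F-β, F-γ}: its best feasible assignment gives total 226.
Compare {F-β, F-γ, F-δ}: its best feasible assignment gives total 238.
Every other set of open sites that can feasibly serve all demand totals ≥ 226 even under its best assignment. Minimum: 214.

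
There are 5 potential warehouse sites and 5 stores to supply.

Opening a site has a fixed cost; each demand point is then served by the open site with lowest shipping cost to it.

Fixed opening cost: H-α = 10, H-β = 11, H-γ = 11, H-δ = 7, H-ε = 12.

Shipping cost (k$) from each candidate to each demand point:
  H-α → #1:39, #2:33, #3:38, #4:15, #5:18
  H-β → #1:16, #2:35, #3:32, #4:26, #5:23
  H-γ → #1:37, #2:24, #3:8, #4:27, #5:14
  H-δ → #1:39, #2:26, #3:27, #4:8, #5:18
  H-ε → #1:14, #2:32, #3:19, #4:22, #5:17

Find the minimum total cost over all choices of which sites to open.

98

Open {H-γ, H-δ, H-ε}: assign each demand point to its cheapest open site.
  #1→H-ε 14, #2→H-γ 24, #3→H-γ 8, #4→H-δ 8, #5→H-γ 14
  shipping cost 68, fixed 30 → total 98.
Compare {H-β, H-γ, H-δ}: shipping cost 70 + fixed 29 = 99.
Compare {H-δ, H-ε}: shipping cost 84 + fixed 19 = 103.
Compare {H-γ, H-ε}: shipping cost 82 + fixed 23 = 105.
All other subsets cost ≥ 99. Minimum total cost: 98.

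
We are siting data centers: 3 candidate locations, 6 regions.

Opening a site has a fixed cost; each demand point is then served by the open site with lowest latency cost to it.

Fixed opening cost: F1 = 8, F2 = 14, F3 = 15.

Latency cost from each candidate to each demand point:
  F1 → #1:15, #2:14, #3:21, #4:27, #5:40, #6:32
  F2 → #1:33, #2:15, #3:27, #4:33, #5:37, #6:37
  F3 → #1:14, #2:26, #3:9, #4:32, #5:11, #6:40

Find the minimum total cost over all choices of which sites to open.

130

Open {F1, F3}: assign each demand point to its cheapest open site.
  #1→F3 14, #2→F1 14, #3→F3 9, #4→F1 27, #5→F3 11, #6→F1 32
  latency cost 107, fixed 23 → total 130.
Compare {F1, F2, F3}: latency cost 107 + fixed 37 = 144.
Compare {F3}: latency cost 132 + fixed 15 = 147.
Compare {F2, F3}: latency cost 118 + fixed 29 = 147.
All other subsets cost ≥ 144. Minimum total cost: 130.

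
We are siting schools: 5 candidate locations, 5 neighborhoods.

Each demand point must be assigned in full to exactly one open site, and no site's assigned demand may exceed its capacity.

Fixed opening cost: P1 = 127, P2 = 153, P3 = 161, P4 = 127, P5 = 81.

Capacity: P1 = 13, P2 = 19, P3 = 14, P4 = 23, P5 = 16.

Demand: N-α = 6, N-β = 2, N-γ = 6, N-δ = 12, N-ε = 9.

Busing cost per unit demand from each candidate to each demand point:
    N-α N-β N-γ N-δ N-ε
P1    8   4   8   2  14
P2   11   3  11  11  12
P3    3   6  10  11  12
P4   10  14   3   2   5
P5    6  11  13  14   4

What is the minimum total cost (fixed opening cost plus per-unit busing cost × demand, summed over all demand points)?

350

Open {P4, P5}; cheapest assignment that respects the capacities:
  P4 (cap 23, load 20): N-β, N-γ, N-δ — cost 2×14 + 6×3 + 12×2 = 70
  P5 (cap 16, load 15): N-α, N-ε — cost 6×6 + 9×4 = 72
  Shipping 142, fixed 208 → total 350.
  Any other capacity-feasible assignment to {P4, P5} ships for at least 142.
Compare {P1, P4}: its best feasible assignment gives total 429.
Compare {P3, P4}: its best feasible assignment gives total 447.
Every other set of open sites that can feasibly serve all demand totals ≥ 429 even under its best assignment. Minimum: 350.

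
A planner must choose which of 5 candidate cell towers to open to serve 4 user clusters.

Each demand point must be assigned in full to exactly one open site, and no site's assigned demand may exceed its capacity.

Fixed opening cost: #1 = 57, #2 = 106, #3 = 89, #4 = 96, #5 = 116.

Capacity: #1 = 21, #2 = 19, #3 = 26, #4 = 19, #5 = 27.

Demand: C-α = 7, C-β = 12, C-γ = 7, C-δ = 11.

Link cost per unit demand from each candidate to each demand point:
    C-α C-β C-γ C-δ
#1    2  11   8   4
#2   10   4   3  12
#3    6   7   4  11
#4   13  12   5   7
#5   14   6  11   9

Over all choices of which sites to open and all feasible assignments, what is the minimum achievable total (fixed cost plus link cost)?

Open {#1, #2}; cheapest assignment that respects the capacities:
  #1 (cap 21, load 18): C-α, C-δ — cost 7×2 + 11×4 = 58
  #2 (cap 19, load 19): C-β, C-γ — cost 12×4 + 7×3 = 69
  Shipping 127, fixed 163 → total 290.
  Any other capacity-feasible assignment to {#1, #2} ships for at least 127.
Compare {#1, #3}: its best feasible assignment gives total 316.
Compare {#1, #2, #3}: its best feasible assignment gives total 379.
Every other set of open sites that can feasibly serve all demand totals ≥ 316 even under its best assignment. Minimum: 290.

290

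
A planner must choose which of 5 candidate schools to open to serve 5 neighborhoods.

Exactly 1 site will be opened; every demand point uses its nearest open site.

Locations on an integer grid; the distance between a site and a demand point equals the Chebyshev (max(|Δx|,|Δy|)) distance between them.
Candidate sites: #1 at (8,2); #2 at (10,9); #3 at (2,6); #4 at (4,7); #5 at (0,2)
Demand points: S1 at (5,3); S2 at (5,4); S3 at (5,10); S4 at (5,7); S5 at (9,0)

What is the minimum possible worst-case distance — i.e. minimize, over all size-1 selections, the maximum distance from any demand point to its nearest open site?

Open {#3}.
  Farthest demand point is S5 at distance 7 (to #3); all others are ≤ 7.
With {#4} the worst case is 7.
With {#1} the worst case is 8.
No size-1 selection achieves below 7.

7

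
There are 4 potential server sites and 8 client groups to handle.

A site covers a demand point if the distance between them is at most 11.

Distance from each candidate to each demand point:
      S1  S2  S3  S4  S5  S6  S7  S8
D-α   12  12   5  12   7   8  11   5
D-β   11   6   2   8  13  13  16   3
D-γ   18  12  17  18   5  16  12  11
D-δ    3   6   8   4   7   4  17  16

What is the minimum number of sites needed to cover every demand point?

2

Coverage sets (demand points within 11 of each site):
  D-α: {S3, S5, S6, S7, S8}
  D-β: {S1, S2, S3, S4, S8}
  D-γ: {S5, S8}
  D-δ: {S1, S2, S3, S4, S5, S6}
No single site covers all 8 demand points.
But {D-α, D-β} covers everything, so the minimum is 2.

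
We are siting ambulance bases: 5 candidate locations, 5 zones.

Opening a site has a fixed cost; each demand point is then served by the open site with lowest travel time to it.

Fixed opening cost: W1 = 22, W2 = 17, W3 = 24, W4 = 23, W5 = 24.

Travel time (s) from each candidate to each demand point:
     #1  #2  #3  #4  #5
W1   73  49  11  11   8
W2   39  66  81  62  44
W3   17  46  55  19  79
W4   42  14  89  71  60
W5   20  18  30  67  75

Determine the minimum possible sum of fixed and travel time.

114

Open {W1, W5}: assign each demand point to its cheapest open site.
  #1→W5 20, #2→W5 18, #3→W1 11, #4→W1 11, #5→W1 8
  travel time 68, fixed 46 → total 114.
Compare {W1, W3, W4}: travel time 61 + fixed 69 = 130.
Compare {W1, W4}: travel time 86 + fixed 45 = 131.
Compare {W1, W2, W5}: travel time 68 + fixed 63 = 131.
All other subsets cost ≥ 130. Minimum total cost: 114.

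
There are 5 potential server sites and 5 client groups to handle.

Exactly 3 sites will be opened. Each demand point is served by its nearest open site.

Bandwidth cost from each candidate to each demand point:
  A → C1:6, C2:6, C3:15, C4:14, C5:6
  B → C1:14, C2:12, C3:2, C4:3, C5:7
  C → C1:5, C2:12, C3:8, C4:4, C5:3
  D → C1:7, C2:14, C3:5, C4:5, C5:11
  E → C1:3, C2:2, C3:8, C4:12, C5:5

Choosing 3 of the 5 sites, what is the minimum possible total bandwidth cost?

13

Open {B, C, E}.
  C1→E 3, C2→E 2, C3→B 2, C4→B 3, C5→C 3  ⇒ total 13.
Compare {A, B, E}: total 15.
Compare {B, D, E}: total 15.
No size-3 selection does better; minimum is 13.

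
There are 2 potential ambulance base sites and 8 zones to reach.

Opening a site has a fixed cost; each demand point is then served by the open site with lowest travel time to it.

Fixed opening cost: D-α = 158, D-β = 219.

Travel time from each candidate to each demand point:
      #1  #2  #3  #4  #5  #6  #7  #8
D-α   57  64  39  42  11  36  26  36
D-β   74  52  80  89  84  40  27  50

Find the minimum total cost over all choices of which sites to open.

Open {D-α}: assign each demand point to its cheapest open site.
  #1→D-α 57, #2→D-α 64, #3→D-α 39, #4→D-α 42, #5→D-α 11, #6→D-α 36, #7→D-α 26, #8→D-α 36
  travel time 311, fixed 158 → total 469.
Compare {D-α, D-β}: travel time 299 + fixed 377 = 676.
Compare {D-β}: travel time 496 + fixed 219 = 715.

469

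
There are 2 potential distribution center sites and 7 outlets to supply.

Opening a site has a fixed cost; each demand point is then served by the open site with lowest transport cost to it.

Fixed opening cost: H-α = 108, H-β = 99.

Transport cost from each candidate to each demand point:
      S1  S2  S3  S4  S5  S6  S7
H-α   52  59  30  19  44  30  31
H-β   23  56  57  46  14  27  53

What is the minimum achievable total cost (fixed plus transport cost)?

373

Open {H-α}: assign each demand point to its cheapest open site.
  S1→H-α 52, S2→H-α 59, S3→H-α 30, S4→H-α 19, S5→H-α 44, S6→H-α 30, S7→H-α 31
  transport cost 265, fixed 108 → total 373.
Compare {H-β}: transport cost 276 + fixed 99 = 375.
Compare {H-α, H-β}: transport cost 200 + fixed 207 = 407.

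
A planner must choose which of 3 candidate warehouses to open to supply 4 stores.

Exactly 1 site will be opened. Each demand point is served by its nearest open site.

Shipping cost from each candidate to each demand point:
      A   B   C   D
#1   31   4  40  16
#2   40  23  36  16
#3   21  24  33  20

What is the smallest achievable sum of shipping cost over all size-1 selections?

Open {#1}.
  A→#1 31, B→#1 4, C→#1 40, D→#1 16  ⇒ total 91.
Compare {#3}: total 98.
Compare {#2}: total 115.

91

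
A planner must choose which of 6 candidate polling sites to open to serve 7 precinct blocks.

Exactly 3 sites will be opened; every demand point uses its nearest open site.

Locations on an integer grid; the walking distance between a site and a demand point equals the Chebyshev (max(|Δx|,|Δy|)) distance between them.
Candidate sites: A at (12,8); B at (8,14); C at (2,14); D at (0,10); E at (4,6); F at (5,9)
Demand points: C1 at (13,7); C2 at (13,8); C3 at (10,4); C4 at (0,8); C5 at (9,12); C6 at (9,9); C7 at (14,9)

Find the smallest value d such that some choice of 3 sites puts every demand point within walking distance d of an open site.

Open {A, B, D}.
  Farthest demand point is C3 at walking distance 4 (to A); all others are ≤ 4.
With {A, B, E} the worst case is 4.
With {A, C, D} the worst case is 4.
No size-3 selection achieves below 4.

4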